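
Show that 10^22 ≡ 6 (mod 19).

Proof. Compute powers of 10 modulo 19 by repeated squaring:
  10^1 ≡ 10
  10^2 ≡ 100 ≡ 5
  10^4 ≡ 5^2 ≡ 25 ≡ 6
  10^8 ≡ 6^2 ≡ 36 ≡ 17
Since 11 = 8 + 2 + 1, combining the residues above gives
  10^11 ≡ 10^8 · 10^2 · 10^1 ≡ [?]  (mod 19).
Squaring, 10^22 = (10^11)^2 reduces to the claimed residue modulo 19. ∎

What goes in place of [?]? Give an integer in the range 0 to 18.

Multiply the listed residues: 17 · 5 · 10 = 85 → 850.
Reducing modulo 19: 850 = 44·19 + 14, so 10^11 ≡ 14.

14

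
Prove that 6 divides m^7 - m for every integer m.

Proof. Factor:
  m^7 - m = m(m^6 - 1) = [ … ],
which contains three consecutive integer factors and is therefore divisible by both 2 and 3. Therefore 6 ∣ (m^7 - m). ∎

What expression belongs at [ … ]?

m^6 - 1 = (m^2 - 1)(m^4 + m^2 + 1), and m^2 - 1 = (m-1)(m+1).
So m(m^6 - 1) = (m - 1)m(m + 1)(m^4 + m^2 + 1).

(m - 1)m(m + 1)(m^4 + m^2 + 1)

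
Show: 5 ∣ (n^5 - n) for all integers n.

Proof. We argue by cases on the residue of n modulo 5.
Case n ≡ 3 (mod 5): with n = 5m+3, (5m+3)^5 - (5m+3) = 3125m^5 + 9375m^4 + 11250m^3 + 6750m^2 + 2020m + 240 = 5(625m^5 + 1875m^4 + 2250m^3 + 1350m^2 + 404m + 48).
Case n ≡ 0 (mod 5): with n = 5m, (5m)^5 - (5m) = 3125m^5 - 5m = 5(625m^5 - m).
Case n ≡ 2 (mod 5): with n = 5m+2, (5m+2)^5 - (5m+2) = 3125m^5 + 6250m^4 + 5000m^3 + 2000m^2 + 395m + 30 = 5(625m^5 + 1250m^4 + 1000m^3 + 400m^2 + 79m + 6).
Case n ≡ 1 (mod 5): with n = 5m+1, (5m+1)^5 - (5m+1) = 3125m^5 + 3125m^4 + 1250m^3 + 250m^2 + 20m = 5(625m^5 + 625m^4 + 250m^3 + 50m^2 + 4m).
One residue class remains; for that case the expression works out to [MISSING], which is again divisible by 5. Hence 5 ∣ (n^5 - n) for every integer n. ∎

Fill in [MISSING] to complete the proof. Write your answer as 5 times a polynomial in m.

Only n ≡ 4 (mod 5) is unaccounted for. Put n = 5m+4:
(5m+4)^5 - (5m+4) expands to 3125m^5 + 12500m^4 + 20000m^3 + 16000m^2 + 6395m + 1020,
and factoring out 5 leaves 5(625m^5 + 2500m^4 + 4000m^3 + 3200m^2 + 1279m + 204).

5(625m^5 + 2500m^4 + 4000m^3 + 3200m^2 + 1279m + 204)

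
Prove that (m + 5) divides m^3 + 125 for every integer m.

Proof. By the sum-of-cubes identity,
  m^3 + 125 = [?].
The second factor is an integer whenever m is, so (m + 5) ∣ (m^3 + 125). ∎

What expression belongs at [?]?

(m + 5)(m^2 - 5m + 25)

a^3 + b^3 = (a + b)(a^2 - ab + b^2). With a = m, b = 5:
m^3 + 125 = (m + 5)(m^2 - 5m + 25).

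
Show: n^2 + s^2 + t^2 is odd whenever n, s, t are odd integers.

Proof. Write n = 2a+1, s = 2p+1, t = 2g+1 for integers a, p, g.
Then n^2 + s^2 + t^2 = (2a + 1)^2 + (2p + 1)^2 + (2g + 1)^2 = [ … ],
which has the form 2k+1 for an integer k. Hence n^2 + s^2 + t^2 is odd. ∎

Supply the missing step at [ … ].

2(2a^2 + 2a + 2g^2 + 2g + 2p^2 + 2p + 1) + 1

Expanding: (2a + 1)^2 + (2p + 1)^2 + (2g + 1)^2 = 4a^2 + 4a + 4g^2 + 4g + 4p^2 + 4p + 3.
Every term except the constant is even, so this is 2(2a^2 + 2a + 2g^2 + 2g + 2p^2 + 2p + 1) + 1,
and 2a^2 + 2a + 2g^2 + 2g + 2p^2 + 2p + 1 ∈ ℤ gives the required form.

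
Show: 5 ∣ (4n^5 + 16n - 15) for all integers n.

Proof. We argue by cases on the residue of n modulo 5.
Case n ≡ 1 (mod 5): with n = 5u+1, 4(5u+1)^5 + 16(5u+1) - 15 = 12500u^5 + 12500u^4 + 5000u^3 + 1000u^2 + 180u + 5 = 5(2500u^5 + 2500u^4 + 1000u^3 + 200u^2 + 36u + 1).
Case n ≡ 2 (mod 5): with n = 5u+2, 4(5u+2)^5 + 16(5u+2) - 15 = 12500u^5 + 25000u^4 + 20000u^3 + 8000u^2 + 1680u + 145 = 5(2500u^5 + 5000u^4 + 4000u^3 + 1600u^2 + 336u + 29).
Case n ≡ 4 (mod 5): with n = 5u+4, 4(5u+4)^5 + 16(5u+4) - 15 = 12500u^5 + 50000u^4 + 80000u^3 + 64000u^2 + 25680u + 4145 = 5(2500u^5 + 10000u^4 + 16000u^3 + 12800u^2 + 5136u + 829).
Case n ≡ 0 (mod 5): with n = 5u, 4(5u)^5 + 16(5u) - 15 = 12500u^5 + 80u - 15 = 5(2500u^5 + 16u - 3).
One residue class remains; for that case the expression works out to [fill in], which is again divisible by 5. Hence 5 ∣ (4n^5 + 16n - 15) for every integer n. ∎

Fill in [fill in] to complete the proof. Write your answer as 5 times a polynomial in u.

Only n ≡ 3 (mod 5) is unaccounted for. Put n = 5u+3:
4(5u+3)^5 + 16(5u+3) - 15 expands to 12500u^5 + 37500u^4 + 45000u^3 + 27000u^2 + 8180u + 1005,
and factoring out 5 leaves 5(2500u^5 + 7500u^4 + 9000u^3 + 5400u^2 + 1636u + 201).

5(2500u^5 + 7500u^4 + 9000u^3 + 5400u^2 + 1636u + 201)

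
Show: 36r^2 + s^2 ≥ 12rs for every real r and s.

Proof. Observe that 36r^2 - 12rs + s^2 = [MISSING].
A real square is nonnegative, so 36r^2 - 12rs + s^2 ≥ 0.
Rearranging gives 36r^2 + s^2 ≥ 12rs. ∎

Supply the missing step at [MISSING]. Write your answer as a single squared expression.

The leading and trailing coefficients are 6^2 and 1^2, and 12 = 2·6·1, so the trinomial is (6r - s)^2.
Hence 36r^2 - 12rs + s^2 ≥ 0.

(6r - s)^2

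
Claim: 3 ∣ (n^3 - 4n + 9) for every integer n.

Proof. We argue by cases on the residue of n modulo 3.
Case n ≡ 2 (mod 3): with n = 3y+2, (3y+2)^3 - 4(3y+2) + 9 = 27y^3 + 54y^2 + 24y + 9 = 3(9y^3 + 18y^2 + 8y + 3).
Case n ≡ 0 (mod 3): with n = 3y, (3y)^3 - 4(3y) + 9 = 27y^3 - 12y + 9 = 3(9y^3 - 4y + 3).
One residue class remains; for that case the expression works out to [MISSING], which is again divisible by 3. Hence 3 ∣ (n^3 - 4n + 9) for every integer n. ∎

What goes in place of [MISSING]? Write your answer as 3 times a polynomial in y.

3(9y^3 + 9y^2 - y + 2)

Only n ≡ 1 (mod 3) is unaccounted for. Put n = 3y+1:
(3y+1)^3 - 4(3y+1) + 9 expands to 27y^3 + 27y^2 - 3y + 6,
and factoring out 3 leaves 3(9y^3 + 9y^2 - y + 2).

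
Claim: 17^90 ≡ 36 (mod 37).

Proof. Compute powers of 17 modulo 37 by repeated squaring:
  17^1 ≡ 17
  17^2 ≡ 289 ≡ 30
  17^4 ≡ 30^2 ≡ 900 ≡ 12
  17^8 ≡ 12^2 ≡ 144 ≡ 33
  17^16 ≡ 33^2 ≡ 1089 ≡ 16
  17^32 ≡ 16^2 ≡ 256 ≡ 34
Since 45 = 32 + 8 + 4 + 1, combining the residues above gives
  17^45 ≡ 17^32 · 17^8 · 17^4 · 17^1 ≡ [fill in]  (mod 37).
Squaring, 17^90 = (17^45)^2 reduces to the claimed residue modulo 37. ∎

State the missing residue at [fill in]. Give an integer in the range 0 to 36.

6

17^32 · 17^8 · 17^4 · 17^1 ≡ 34 · 33 · 12 · 17 = 228888.
228888 mod 37 = 6, so 17^45 ≡ 6 (mod 37).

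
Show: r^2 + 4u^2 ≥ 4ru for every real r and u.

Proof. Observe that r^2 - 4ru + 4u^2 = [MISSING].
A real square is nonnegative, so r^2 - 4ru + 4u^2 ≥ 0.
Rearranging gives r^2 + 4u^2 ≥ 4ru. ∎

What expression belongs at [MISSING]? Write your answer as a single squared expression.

The leading and trailing coefficients are 1^2 and 2^2, and 4 = 2·1·2, so the trinomial is (r - 2u)^2.
Hence r^2 - 4ru + 4u^2 ≥ 0.

(r - 2u)^2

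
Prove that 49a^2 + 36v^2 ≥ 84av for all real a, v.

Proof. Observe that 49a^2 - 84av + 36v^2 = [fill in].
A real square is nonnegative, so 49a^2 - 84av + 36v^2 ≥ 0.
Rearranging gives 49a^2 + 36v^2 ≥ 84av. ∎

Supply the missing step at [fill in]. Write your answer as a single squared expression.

The leading and trailing coefficients are 7^2 and 6^2, and 84 = 2·7·6, so the trinomial is (7a - 6v)^2.
Hence 49a^2 - 84av + 36v^2 ≥ 0.

(7a - 6v)^2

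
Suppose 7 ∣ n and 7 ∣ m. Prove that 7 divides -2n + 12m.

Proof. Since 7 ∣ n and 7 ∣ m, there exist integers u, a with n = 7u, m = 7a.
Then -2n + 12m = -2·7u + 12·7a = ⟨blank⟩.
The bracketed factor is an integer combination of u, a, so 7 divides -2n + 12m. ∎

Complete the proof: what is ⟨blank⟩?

Pull the common 7 out of every term: -2·7u + 12·7a = 7(12a - 2u).
12a - 2u is an integer, which exhibits the divisibility.

7(12a - 2u)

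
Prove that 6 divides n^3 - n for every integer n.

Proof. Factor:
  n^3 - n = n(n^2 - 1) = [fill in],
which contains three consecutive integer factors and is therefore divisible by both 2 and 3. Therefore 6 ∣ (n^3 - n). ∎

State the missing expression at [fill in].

n(n^2 - 1) = n(n - 1)(n + 1) = (n - 1)n(n + 1).
These three factors are consecutive integers, so their product is divisible by 6.

(n - 1)n(n + 1)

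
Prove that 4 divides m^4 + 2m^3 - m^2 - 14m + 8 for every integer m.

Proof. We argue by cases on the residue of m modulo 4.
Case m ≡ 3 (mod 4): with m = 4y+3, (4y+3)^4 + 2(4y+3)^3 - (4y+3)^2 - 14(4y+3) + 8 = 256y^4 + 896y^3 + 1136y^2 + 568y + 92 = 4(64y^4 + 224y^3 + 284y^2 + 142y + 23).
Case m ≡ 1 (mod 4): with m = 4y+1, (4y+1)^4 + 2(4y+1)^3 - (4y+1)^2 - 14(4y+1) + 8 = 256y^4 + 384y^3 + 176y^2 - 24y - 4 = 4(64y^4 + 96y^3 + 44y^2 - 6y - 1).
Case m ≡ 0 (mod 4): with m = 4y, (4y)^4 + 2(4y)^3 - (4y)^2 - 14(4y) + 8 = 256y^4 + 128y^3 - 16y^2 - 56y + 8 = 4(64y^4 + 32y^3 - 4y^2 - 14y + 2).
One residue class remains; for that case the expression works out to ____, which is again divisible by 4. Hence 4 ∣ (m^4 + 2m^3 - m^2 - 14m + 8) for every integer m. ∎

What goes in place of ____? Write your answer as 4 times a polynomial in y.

4(64y^4 + 160y^3 + 140y^2 + 38y + 2)

The residues treated are {3, 1, 0}, so the missing case is m ≡ 2 (mod 4); write m = 4y+2.
Then (4y+2)^4 + 2(4y+2)^3 - (4y+2)^2 - 14(4y+2) + 8 = 256y^4 + 640y^3 + 560y^2 + 152y + 8 = 4(64y^4 + 160y^3 + 140y^2 + 38y + 2).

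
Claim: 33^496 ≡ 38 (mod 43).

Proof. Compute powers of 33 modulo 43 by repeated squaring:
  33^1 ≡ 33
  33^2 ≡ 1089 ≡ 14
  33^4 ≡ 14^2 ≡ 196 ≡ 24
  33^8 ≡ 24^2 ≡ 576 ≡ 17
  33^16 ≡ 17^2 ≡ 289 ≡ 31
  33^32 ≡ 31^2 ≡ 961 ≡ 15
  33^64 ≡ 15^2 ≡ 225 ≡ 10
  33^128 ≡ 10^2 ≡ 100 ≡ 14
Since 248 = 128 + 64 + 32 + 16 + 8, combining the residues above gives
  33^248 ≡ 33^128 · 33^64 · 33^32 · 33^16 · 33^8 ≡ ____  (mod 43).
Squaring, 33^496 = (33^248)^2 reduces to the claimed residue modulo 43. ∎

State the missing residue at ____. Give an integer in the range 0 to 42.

9

Multiply the listed residues: 14 · 10 · 15 · 31 · 17 = 140 → 2100 → 65100 → 1106700.
Reducing modulo 43: 1106700 = 25737·43 + 9, so 33^248 ≡ 9.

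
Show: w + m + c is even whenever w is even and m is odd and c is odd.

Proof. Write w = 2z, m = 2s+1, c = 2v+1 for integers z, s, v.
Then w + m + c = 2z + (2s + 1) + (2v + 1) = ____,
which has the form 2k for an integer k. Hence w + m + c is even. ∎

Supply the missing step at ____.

2z + (2s + 1) + (2v + 1) = 2s + 2v + 2z + 2
= 2(s + v + z + 1).
Since s + v + z + 1 is an integer, the sum is of the form 2k for an integer k.

2(s + v + z + 1)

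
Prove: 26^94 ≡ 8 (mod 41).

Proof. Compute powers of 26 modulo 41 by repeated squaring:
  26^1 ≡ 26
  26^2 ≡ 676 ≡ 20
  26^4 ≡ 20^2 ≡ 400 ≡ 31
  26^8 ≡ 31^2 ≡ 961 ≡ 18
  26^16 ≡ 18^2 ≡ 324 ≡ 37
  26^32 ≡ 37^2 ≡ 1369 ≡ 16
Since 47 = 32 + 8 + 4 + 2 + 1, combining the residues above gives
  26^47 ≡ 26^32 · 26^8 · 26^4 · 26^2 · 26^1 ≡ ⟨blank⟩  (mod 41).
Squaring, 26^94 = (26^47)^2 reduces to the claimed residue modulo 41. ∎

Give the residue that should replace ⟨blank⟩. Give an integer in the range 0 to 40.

7

26^32 · 26^8 · 26^4 · 26^2 · 26^1 ≡ 16 · 18 · 31 · 20 · 26 = 4642560.
4642560 mod 41 = 7, so 26^47 ≡ 7 (mod 41).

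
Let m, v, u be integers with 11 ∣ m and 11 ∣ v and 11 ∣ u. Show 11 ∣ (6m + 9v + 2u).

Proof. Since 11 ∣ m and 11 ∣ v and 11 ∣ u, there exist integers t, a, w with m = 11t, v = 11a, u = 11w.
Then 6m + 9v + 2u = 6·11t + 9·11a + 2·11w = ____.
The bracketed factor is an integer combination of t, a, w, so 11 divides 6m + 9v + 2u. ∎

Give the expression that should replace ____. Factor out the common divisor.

11(9a + 6t + 2w)

Each term has a factor of 11: 6·11t + 9·11a + 2·11w = 11·(9a + 6t + 2w).
Since 9a + 6t + 2w is an integer, 11 ∣ (6m + 9v + 2u).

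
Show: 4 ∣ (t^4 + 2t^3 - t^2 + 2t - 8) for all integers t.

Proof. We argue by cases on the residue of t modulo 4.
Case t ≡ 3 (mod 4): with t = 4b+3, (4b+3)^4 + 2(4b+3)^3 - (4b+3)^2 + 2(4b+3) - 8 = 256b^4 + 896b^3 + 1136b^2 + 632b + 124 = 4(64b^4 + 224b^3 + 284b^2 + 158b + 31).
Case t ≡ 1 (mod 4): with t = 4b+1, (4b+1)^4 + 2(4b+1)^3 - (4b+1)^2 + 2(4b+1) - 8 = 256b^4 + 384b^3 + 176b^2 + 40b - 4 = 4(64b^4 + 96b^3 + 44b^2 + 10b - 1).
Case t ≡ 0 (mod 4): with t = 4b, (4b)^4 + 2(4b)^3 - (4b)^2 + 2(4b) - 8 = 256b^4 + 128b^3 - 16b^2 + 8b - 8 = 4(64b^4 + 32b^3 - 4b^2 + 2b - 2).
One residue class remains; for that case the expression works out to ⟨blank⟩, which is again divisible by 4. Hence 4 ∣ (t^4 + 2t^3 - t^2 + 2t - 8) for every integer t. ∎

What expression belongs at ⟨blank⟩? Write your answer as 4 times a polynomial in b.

4(64b^4 + 160b^3 + 140b^2 + 54b + 6)

Only t ≡ 2 (mod 4) is unaccounted for. Put t = 4b+2:
(4b+2)^4 + 2(4b+2)^3 - (4b+2)^2 + 2(4b+2) - 8 expands to 256b^4 + 640b^3 + 560b^2 + 216b + 24,
and factoring out 4 leaves 4(64b^4 + 160b^3 + 140b^2 + 54b + 6).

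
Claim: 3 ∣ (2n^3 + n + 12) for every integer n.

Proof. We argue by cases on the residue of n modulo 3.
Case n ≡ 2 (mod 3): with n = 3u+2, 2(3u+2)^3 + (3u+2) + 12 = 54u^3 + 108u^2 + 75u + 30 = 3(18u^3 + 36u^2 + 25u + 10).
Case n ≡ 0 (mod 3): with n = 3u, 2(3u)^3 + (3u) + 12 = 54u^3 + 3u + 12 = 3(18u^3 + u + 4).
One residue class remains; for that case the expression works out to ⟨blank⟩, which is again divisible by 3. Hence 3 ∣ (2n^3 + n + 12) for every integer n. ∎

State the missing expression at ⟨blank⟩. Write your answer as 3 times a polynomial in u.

3(18u^3 + 18u^2 + 7u + 5)

Only n ≡ 1 (mod 3) is unaccounted for. Put n = 3u+1:
2(3u+1)^3 + (3u+1) + 12 expands to 54u^3 + 54u^2 + 21u + 15,
and factoring out 3 leaves 3(18u^3 + 18u^2 + 7u + 5).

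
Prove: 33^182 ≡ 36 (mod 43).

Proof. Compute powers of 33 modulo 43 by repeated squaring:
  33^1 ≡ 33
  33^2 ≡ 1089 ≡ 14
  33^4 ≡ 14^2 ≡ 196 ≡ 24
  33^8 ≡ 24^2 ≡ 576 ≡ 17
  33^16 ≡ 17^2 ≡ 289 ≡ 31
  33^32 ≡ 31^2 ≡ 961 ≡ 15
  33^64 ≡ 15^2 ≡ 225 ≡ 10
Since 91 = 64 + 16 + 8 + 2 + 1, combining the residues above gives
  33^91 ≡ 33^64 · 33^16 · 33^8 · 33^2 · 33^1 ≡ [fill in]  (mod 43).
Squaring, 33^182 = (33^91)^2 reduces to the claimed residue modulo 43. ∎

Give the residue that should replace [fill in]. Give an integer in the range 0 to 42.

Multiply the listed residues: 10 · 31 · 17 · 14 · 33 = 310 → 5270 → 73780 → 2434740.
Reducing modulo 43: 2434740 = 56621·43 + 37, so 33^91 ≡ 37.

37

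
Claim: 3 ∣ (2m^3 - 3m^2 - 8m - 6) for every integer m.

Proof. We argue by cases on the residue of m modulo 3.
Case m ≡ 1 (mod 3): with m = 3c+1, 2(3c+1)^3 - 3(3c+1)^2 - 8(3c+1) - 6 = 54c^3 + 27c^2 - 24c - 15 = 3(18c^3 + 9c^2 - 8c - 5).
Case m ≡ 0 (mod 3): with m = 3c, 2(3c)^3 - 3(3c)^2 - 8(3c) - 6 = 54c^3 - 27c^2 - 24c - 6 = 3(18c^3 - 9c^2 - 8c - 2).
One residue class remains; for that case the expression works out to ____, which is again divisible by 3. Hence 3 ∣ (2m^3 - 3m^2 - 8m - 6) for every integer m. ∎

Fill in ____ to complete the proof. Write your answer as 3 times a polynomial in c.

3(18c^3 + 27c^2 + 4c - 6)

Only m ≡ 2 (mod 3) is unaccounted for. Put m = 3c+2:
2(3c+2)^3 - 3(3c+2)^2 - 8(3c+2) - 6 expands to 54c^3 + 81c^2 + 12c - 18,
and factoring out 3 leaves 3(18c^3 + 27c^2 + 4c - 6).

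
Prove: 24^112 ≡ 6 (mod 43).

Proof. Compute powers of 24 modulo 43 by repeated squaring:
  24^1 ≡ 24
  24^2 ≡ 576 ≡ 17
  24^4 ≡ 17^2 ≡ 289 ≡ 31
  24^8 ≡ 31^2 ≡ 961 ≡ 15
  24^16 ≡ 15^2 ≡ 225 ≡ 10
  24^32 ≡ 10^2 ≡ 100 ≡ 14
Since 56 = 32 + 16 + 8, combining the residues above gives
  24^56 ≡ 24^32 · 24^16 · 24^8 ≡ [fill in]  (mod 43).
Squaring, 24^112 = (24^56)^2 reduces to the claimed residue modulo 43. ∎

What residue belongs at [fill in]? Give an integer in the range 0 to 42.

24^32 · 24^16 · 24^8 ≡ 14 · 10 · 15 = 2100.
2100 mod 43 = 36, so 24^56 ≡ 36 (mod 43).

36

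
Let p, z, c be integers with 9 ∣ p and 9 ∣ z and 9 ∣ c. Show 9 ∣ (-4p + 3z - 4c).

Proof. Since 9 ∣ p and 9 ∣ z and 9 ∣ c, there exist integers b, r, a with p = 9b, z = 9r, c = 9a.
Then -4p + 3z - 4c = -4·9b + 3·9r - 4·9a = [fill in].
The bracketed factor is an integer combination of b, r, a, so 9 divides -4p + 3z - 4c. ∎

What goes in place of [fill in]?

9(-4a - 4b + 3r)

Each term has a factor of 9: -4·9b + 3·9r - 4·9a = 9·(-4a - 4b + 3r).
Since -4a - 4b + 3r is an integer, 9 ∣ (-4p + 3z - 4c).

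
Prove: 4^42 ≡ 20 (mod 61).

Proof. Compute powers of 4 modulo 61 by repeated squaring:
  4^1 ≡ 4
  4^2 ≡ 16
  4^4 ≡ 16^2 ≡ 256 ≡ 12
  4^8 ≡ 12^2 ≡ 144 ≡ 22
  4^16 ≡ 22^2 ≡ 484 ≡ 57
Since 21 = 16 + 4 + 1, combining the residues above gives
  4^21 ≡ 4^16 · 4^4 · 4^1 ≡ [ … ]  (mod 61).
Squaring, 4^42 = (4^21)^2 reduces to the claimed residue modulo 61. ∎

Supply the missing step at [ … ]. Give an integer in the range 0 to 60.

52

Multiply the listed residues: 57 · 12 · 4 = 684 → 2736.
Reducing modulo 61: 2736 = 44·61 + 52, so 4^21 ≡ 52.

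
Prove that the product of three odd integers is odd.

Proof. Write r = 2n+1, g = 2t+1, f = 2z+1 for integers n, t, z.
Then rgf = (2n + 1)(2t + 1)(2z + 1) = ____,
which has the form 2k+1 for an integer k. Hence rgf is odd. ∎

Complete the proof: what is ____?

Expanding: (2n + 1)(2t + 1)(2z + 1) = 8ntz + 4nt + 4nz + 2n + 4tz + 2t + 2z + 1.
Every term except the constant is even, so this is 2(4ntz + 2nt + 2nz + n + 2tz + t + z) + 1,
and 4ntz + 2nt + 2nz + n + 2tz + t + z ∈ ℤ gives the required form.

2(4ntz + 2nt + 2nz + n + 2tz + t + z) + 1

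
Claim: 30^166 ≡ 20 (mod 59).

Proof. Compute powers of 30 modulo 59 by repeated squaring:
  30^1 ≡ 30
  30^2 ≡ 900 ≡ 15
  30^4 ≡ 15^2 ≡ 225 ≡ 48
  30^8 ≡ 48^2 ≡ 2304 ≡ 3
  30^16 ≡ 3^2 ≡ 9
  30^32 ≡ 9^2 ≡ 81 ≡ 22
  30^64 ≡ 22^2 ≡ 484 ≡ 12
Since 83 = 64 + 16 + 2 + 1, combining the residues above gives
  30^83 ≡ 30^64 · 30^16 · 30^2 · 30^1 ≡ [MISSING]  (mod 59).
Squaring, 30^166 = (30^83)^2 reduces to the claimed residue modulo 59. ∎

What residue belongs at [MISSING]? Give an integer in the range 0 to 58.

43

Multiply the listed residues: 12 · 9 · 15 · 30 = 108 → 1620 → 48600.
Reducing modulo 59: 48600 = 823·59 + 43, so 30^83 ≡ 43.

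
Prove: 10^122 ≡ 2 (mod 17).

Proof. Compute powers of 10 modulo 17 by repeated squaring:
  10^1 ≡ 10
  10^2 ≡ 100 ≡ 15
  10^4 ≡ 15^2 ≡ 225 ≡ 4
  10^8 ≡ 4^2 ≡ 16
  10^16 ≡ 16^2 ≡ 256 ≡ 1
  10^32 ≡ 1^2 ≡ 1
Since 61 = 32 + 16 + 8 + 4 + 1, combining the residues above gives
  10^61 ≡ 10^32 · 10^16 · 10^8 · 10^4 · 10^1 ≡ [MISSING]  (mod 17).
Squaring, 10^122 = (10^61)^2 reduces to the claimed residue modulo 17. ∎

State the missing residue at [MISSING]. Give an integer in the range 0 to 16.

11

Multiply the listed residues: 1 · 1 · 16 · 4 · 10 = 1 → 16 → 64 → 640.
Reducing modulo 17: 640 = 37·17 + 11, so 10^61 ≡ 11.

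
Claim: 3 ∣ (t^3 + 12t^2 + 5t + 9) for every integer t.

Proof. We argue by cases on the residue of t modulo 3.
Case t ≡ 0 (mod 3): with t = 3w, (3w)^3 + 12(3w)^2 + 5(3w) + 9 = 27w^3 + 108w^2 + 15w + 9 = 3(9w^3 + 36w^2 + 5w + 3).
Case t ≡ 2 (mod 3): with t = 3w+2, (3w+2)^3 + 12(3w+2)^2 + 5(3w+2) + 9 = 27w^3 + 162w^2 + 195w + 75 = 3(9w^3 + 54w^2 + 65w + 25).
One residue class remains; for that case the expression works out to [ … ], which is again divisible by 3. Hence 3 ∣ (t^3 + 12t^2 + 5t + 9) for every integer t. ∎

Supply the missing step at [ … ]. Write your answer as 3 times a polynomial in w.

3(9w^3 + 45w^2 + 32w + 9)

The residues treated are {0, 2}, so the missing case is t ≡ 1 (mod 3); write t = 3w+1.
Then (3w+1)^3 + 12(3w+1)^2 + 5(3w+1) + 9 = 27w^3 + 135w^2 + 96w + 27 = 3(9w^3 + 45w^2 + 32w + 9).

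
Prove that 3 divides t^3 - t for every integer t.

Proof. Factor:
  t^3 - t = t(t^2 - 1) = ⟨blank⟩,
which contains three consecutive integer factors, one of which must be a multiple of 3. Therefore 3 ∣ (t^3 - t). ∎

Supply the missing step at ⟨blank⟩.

t(t^2 - 1) = t(t - 1)(t + 1) = (t - 1)t(t + 1).
These three factors are consecutive integers, so their product is divisible by 3.

(t - 1)t(t + 1)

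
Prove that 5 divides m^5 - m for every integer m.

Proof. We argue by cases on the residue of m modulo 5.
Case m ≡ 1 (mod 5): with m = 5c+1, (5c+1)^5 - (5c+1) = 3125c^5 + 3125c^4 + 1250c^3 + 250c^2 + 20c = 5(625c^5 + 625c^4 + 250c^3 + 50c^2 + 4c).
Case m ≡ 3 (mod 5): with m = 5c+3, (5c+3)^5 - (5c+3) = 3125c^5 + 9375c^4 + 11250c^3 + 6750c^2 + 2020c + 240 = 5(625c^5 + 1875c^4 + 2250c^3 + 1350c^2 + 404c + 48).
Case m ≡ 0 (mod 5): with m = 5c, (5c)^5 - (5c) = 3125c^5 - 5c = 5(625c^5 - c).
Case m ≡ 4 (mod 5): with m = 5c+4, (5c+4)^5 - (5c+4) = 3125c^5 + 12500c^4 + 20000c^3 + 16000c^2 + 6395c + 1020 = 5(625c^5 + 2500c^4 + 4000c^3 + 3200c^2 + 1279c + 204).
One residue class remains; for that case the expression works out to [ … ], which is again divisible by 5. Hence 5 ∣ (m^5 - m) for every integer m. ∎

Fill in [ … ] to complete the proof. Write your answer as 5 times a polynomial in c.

The residues treated are {1, 3, 0, 4}, so the missing case is m ≡ 2 (mod 5); write m = 5c+2.
Then (5c+2)^5 - (5c+2) = 3125c^5 + 6250c^4 + 5000c^3 + 2000c^2 + 395c + 30 = 5(625c^5 + 1250c^4 + 1000c^3 + 400c^2 + 79c + 6).

5(625c^5 + 1250c^4 + 1000c^3 + 400c^2 + 79c + 6)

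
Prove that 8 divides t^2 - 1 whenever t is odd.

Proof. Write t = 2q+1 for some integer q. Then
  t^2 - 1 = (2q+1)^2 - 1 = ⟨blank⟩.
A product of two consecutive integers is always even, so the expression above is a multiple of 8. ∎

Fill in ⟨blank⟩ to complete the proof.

4q(q + 1)

(2q+1)^2 - 1 = 4q^2 + 4q + 1 - 1 = 4q^2 + 4q = 4q(q+1).
Since q and q+1 are consecutive, q(q+1) is even, and 4·(even) is a multiple of 8.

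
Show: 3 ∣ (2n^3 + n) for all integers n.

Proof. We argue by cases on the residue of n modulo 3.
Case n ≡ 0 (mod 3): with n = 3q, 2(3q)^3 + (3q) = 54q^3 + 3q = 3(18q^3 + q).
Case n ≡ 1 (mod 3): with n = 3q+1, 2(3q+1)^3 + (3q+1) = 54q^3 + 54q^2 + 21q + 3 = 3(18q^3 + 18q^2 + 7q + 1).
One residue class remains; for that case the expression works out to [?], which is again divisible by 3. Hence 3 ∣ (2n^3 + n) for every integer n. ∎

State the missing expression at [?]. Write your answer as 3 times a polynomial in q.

3(18q^3 + 36q^2 + 25q + 6)

Only n ≡ 2 (mod 3) is unaccounted for. Put n = 3q+2:
2(3q+2)^3 + (3q+2) expands to 54q^3 + 108q^2 + 75q + 18,
and factoring out 3 leaves 3(18q^3 + 36q^2 + 25q + 6).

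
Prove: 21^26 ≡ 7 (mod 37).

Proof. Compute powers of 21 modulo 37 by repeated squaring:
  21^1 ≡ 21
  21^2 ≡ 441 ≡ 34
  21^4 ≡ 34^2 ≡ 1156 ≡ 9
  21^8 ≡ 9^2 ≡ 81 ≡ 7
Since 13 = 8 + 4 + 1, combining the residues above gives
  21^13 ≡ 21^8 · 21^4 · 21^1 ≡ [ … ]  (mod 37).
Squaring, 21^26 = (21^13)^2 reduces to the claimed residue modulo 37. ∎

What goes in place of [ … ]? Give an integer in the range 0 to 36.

Multiply the listed residues: 7 · 9 · 21 = 63 → 1323.
Reducing modulo 37: 1323 = 35·37 + 28, so 21^13 ≡ 28.

28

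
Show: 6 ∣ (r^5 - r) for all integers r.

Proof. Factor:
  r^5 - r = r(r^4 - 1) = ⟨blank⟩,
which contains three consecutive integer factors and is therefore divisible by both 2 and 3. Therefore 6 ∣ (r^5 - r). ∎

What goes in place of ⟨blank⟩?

r^4 - 1 = (r^2 - 1)(r^2 + 1), and r^2 - 1 = (r-1)(r+1).
So r(r^4 - 1) = (r - 1)r(r + 1)(r^2 + 1).

(r - 1)r(r + 1)(r^2 + 1)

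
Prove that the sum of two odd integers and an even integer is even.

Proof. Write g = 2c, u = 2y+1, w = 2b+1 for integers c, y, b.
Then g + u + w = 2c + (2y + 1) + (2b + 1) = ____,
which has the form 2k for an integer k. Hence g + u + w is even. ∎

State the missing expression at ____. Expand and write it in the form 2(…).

2(b + c + y + 1)

2c + (2y + 1) + (2b + 1) = 2b + 2c + 2y + 2
= 2(b + c + y + 1).
Since b + c + y + 1 is an integer, the sum is of the form 2k for an integer k.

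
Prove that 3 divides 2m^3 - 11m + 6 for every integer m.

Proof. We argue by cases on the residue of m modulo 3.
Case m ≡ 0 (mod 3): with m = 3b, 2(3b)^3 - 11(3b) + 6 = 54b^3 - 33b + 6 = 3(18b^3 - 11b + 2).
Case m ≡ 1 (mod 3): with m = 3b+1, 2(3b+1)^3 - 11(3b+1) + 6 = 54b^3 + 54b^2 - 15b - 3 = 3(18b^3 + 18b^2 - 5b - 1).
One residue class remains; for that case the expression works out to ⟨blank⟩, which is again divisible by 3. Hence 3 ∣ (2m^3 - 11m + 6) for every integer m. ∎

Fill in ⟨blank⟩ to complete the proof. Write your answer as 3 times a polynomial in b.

Only m ≡ 2 (mod 3) is unaccounted for. Put m = 3b+2:
2(3b+2)^3 - 11(3b+2) + 6 expands to 54b^3 + 108b^2 + 39b,
and factoring out 3 leaves 3(18b^3 + 36b^2 + 13b).

3(18b^3 + 36b^2 + 13b)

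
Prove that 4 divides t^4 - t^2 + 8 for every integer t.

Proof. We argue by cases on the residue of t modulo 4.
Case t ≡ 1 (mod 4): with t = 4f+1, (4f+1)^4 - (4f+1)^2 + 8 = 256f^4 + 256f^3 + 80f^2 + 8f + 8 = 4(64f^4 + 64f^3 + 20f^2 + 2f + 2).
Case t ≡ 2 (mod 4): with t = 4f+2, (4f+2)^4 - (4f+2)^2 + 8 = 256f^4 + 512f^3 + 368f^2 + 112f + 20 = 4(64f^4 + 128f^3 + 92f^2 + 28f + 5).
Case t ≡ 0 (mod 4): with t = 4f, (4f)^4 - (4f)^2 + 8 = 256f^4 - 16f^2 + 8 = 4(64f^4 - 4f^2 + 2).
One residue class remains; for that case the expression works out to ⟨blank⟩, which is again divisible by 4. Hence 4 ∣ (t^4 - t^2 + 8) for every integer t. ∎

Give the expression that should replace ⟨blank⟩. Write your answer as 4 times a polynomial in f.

The residues treated are {1, 2, 0}, so the missing case is t ≡ 3 (mod 4); write t = 4f+3.
Then (4f+3)^4 - (4f+3)^2 + 8 = 256f^4 + 768f^3 + 848f^2 + 408f + 80 = 4(64f^4 + 192f^3 + 212f^2 + 102f + 20).

4(64f^4 + 192f^3 + 212f^2 + 102f + 20)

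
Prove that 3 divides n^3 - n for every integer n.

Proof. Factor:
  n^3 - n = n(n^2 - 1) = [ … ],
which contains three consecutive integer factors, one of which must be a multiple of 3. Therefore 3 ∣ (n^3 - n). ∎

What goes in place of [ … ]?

n(n^2 - 1) = n(n - 1)(n + 1) = (n - 1)n(n + 1).
These three factors are consecutive integers, so their product is divisible by 3.

(n - 1)n(n + 1)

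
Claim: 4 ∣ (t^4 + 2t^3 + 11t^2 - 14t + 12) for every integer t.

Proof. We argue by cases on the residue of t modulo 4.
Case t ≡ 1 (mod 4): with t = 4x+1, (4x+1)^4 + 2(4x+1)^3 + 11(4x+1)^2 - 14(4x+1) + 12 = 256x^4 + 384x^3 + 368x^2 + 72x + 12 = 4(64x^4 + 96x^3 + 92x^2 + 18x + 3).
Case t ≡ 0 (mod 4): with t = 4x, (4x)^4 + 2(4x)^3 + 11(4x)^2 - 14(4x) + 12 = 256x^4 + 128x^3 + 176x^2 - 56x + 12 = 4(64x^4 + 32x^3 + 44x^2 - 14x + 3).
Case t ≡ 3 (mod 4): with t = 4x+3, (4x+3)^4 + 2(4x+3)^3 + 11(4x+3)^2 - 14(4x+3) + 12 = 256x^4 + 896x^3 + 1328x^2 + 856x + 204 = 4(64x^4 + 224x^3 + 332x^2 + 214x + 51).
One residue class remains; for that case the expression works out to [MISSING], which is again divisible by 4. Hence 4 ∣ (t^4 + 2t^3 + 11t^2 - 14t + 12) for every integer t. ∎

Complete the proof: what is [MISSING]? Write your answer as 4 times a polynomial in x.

The residues treated are {1, 0, 3}, so the missing case is t ≡ 2 (mod 4); write t = 4x+2.
Then (4x+2)^4 + 2(4x+2)^3 + 11(4x+2)^2 - 14(4x+2) + 12 = 256x^4 + 640x^3 + 752x^2 + 344x + 60 = 4(64x^4 + 160x^3 + 188x^2 + 86x + 15).

4(64x^4 + 160x^3 + 188x^2 + 86x + 15)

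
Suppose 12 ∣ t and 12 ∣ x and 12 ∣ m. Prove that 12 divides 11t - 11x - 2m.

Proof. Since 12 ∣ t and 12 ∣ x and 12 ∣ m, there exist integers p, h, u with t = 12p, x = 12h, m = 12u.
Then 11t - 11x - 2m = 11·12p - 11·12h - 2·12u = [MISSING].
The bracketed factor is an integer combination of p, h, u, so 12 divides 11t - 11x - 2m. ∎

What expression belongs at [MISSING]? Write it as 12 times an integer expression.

Each term has a factor of 12: 11·12p - 11·12h - 2·12u = 12·(-11h + 11p - 2u).
Since -11h + 11p - 2u is an integer, 12 ∣ (11t - 11x - 2m).

12(-11h + 11p - 2u)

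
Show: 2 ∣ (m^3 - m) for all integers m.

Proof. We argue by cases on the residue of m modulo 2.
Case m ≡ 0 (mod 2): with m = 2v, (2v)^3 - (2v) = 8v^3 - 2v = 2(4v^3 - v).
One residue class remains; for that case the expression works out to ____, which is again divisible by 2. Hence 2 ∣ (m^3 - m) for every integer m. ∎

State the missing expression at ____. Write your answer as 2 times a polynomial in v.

Only m ≡ 1 (mod 2) is unaccounted for. Put m = 2v+1:
(2v+1)^3 - (2v+1) expands to 8v^3 + 12v^2 + 4v,
and factoring out 2 leaves 2(4v^3 + 6v^2 + 2v).

2(4v^3 + 6v^2 + 2v)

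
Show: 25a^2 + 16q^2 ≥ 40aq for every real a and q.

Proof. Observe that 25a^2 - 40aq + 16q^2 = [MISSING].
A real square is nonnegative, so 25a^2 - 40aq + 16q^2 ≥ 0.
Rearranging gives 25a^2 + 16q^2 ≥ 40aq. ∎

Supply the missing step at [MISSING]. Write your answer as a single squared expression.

25a^2 - 40aq + 16q^2 is a perfect-square trinomial: the outer terms are (5a)^2 and (4q)^2, and the cross term is -2·5a·4q.
So 25a^2 - 40aq + 16q^2 = (5a - 4q)^2 ≥ 0.

(5a - 4q)^2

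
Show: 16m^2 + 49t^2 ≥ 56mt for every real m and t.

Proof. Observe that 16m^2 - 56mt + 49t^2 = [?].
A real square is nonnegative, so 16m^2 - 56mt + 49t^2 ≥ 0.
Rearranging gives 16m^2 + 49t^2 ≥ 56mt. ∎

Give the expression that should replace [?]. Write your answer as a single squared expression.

The leading and trailing coefficients are 4^2 and 7^2, and 56 = 2·4·7, so the trinomial is (4m - 7t)^2.
Hence 16m^2 - 56mt + 49t^2 ≥ 0.

(4m - 7t)^2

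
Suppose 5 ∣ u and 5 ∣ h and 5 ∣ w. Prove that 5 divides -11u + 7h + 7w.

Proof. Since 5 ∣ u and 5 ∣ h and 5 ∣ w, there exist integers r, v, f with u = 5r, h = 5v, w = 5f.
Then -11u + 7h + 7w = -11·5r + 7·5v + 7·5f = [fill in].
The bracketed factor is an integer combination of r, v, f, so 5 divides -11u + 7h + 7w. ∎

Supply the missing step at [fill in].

Each term has a factor of 5: -11·5r + 7·5v + 7·5f = 5·(7f - 11r + 7v).
Since 7f - 11r + 7v is an integer, 5 ∣ (-11u + 7h + 7w).

5(7f - 11r + 7v)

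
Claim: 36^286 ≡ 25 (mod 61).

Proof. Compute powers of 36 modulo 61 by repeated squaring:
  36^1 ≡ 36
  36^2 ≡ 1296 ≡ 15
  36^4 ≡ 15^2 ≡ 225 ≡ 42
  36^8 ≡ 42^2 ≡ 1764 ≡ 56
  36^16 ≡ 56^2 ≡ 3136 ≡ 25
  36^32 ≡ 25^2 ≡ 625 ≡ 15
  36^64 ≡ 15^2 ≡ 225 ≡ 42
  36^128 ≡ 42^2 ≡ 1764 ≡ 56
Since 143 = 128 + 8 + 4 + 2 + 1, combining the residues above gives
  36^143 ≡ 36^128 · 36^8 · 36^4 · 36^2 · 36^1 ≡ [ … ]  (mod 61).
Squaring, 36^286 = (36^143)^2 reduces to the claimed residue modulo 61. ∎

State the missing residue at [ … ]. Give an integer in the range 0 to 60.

36^128 · 36^8 · 36^4 · 36^2 · 36^1 ≡ 56 · 56 · 42 · 15 · 36 = 71124480.
71124480 mod 61 = 5, so 36^143 ≡ 5 (mod 61).

5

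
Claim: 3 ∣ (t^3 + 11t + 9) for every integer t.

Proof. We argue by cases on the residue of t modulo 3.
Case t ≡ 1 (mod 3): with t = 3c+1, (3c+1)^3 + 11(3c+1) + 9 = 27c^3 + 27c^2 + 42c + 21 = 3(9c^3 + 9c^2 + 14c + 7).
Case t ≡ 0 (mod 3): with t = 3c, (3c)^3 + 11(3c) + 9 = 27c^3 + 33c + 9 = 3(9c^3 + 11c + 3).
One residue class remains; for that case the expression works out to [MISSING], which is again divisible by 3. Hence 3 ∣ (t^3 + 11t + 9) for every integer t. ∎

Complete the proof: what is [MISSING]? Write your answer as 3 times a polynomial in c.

Only t ≡ 2 (mod 3) is unaccounted for. Put t = 3c+2:
(3c+2)^3 + 11(3c+2) + 9 expands to 27c^3 + 54c^2 + 69c + 39,
and factoring out 3 leaves 3(9c^3 + 18c^2 + 23c + 13).

3(9c^3 + 18c^2 + 23c + 13)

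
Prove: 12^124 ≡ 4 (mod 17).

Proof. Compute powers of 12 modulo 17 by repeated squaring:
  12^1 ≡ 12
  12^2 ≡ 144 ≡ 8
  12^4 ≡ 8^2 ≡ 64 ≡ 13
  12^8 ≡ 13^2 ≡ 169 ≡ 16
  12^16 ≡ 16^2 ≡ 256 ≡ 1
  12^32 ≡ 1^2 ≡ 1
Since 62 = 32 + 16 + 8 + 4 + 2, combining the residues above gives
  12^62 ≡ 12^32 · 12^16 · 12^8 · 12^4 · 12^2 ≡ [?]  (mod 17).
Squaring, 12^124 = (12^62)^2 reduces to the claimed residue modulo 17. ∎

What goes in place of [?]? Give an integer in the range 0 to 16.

15

Multiply the listed residues: 1 · 1 · 16 · 13 · 8 = 1 → 16 → 208 → 1664.
Reducing modulo 17: 1664 = 97·17 + 15, so 12^62 ≡ 15.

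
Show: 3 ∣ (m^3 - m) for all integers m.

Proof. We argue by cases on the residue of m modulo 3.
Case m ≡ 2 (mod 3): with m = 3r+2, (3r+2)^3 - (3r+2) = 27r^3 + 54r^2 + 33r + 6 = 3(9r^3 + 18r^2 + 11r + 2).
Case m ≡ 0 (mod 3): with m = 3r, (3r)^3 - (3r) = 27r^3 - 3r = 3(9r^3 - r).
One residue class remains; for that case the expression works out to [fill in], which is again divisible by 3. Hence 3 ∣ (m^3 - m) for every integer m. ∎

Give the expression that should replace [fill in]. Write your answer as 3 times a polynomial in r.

3(9r^3 + 9r^2 + 2r)

The residues treated are {2, 0}, so the missing case is m ≡ 1 (mod 3); write m = 3r+1.
Then (3r+1)^3 - (3r+1) = 27r^3 + 27r^2 + 6r = 3(9r^3 + 9r^2 + 2r).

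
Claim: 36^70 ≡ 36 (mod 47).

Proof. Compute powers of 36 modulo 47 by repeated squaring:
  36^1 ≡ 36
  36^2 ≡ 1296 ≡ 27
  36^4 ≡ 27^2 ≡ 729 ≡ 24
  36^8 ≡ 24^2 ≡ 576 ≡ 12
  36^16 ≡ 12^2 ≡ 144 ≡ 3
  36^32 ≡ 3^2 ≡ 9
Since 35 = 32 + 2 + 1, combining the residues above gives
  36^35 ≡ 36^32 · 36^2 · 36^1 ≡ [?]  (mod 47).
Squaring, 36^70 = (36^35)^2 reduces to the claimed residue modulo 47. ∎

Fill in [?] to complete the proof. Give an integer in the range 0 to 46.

6

36^32 · 36^2 · 36^1 ≡ 9 · 27 · 36 = 8748.
8748 mod 47 = 6, so 36^35 ≡ 6 (mod 47).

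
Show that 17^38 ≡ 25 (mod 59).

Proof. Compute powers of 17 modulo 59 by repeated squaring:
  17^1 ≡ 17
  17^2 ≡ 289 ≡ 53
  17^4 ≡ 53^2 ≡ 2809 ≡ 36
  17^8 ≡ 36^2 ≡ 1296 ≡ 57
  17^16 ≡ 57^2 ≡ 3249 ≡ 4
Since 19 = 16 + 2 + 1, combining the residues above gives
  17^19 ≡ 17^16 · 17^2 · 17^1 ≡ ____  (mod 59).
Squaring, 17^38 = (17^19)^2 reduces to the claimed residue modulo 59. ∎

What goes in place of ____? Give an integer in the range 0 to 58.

Multiply the listed residues: 4 · 53 · 17 = 212 → 3604.
Reducing modulo 59: 3604 = 61·59 + 5, so 17^19 ≡ 5.

5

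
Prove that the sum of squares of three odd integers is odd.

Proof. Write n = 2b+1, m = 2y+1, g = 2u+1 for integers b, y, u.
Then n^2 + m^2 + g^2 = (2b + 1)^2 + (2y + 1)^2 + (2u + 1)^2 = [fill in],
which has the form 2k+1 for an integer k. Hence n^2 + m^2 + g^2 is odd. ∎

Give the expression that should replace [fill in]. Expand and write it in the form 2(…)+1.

Expanding: (2b + 1)^2 + (2y + 1)^2 + (2u + 1)^2 = 4b^2 + 4b + 4u^2 + 4u + 4y^2 + 4y + 3.
Every term except the constant is even, so this is 2(2b^2 + 2b + 2u^2 + 2u + 2y^2 + 2y + 1) + 1,
and 2b^2 + 2b + 2u^2 + 2u + 2y^2 + 2y + 1 ∈ ℤ gives the required form.

2(2b^2 + 2b + 2u^2 + 2u + 2y^2 + 2y + 1) + 1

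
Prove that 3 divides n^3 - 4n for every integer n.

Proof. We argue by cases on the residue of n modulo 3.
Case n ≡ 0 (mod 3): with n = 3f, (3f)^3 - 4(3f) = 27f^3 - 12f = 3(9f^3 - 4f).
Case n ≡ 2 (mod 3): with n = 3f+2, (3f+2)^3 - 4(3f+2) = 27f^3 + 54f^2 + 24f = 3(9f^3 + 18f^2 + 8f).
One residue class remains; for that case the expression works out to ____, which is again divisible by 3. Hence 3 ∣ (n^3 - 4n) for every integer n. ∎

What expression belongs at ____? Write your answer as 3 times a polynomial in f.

Only n ≡ 1 (mod 3) is unaccounted for. Put n = 3f+1:
(3f+1)^3 - 4(3f+1) expands to 27f^3 + 27f^2 - 3f - 3,
and factoring out 3 leaves 3(9f^3 + 9f^2 - f - 1).

3(9f^3 + 9f^2 - f - 1)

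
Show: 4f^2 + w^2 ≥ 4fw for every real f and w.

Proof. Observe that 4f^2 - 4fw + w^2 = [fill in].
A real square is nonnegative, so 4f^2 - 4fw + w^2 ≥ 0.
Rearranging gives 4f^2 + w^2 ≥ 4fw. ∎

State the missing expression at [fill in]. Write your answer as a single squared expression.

The leading and trailing coefficients are 2^2 and 1^2, and 4 = 2·2·1, so the trinomial is (2f - w)^2.
Hence 4f^2 - 4fw + w^2 ≥ 0.

(2f - w)^2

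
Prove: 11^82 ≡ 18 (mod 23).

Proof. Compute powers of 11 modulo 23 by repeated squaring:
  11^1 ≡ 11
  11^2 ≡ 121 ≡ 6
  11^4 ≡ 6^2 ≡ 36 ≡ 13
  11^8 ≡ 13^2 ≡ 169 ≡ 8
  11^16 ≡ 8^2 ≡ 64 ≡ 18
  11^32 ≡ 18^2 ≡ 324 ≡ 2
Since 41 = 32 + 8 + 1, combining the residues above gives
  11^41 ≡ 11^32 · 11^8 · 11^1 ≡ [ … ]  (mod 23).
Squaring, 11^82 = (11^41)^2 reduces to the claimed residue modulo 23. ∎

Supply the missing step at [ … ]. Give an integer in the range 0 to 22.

15

11^32 · 11^8 · 11^1 ≡ 2 · 8 · 11 = 176.
176 mod 23 = 15, so 11^41 ≡ 15 (mod 23).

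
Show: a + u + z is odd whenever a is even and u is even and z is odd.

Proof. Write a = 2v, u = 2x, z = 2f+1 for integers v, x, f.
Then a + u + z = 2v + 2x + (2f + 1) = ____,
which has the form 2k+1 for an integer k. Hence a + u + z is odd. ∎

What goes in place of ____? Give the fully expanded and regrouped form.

2(f + v + x) + 1

Expanding: 2v + 2x + (2f + 1) = 2f + 2v + 2x + 1.
Every term except the constant is even, so this is 2(f + v + x) + 1,
and f + v + x ∈ ℤ gives the required form.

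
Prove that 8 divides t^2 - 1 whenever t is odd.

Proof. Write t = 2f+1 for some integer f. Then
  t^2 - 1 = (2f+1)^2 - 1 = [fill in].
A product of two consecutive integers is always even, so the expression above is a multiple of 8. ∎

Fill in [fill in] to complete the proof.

(2f+1)^2 - 1 = 4f^2 + 4f + 1 - 1 = 4f^2 + 4f = 4f(f+1).
Since f and f+1 are consecutive, f(f+1) is even, and 4·(even) is a multiple of 8.

4f(f + 1)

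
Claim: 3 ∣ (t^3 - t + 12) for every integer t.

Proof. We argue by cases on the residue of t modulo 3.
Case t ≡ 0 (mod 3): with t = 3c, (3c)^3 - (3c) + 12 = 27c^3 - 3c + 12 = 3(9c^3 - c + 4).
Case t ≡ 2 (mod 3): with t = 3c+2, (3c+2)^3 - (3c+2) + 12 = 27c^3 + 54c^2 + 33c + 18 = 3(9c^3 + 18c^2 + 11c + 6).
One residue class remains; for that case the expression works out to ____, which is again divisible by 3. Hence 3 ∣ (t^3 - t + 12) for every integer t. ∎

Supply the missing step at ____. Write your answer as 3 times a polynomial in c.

3(9c^3 + 9c^2 + 2c + 4)

Only t ≡ 1 (mod 3) is unaccounted for. Put t = 3c+1:
(3c+1)^3 - (3c+1) + 12 expands to 27c^3 + 27c^2 + 6c + 12,
and factoring out 3 leaves 3(9c^3 + 9c^2 + 2c + 4).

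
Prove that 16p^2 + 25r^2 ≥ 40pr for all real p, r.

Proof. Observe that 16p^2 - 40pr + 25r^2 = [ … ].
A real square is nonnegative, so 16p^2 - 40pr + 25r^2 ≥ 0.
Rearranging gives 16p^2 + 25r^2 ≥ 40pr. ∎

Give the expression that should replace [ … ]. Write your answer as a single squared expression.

The leading and trailing coefficients are 4^2 and 5^2, and 40 = 2·4·5, so the trinomial is (4p - 5r)^2.
Hence 16p^2 - 40pr + 25r^2 ≥ 0.

(4p - 5r)^2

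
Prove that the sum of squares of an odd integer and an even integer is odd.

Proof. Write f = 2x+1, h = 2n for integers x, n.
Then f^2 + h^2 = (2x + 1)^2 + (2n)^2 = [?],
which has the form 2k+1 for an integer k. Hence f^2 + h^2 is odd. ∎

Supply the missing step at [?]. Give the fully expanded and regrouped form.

2(2n^2 + 2x^2 + 2x) + 1

Expanding: (2x + 1)^2 + (2n)^2 = 4n^2 + 4x^2 + 4x + 1.
Every term except the constant is even, so this is 2(2n^2 + 2x^2 + 2x) + 1,
and 2n^2 + 2x^2 + 2x ∈ ℤ gives the required form.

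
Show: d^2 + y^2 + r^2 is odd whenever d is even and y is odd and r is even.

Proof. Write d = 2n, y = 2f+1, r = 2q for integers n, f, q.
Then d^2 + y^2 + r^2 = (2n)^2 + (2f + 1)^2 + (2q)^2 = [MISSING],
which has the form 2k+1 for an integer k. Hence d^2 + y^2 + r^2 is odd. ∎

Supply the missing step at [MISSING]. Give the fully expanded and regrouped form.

2(2f^2 + 2f + 2n^2 + 2q^2) + 1

(2n)^2 + (2f + 1)^2 + (2q)^2 = 4f^2 + 4f + 4n^2 + 4q^2 + 1
= 2(2f^2 + 2f + 2n^2 + 2q^2) + 1.
Since 2f^2 + 2f + 2n^2 + 2q^2 is an integer, the sum of squares is of the form 2k+1 for an integer k.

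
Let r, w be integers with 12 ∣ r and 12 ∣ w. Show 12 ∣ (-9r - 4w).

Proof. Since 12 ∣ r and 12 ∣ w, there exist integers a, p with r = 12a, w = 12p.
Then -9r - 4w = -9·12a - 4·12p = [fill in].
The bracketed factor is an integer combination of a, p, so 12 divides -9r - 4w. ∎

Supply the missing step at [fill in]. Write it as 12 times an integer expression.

Each term has a factor of 12: -9·12a - 4·12p = 12·(-9a - 4p).
Since -9a - 4p is an integer, 12 ∣ (-9r - 4w).

12(-9a - 4p)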